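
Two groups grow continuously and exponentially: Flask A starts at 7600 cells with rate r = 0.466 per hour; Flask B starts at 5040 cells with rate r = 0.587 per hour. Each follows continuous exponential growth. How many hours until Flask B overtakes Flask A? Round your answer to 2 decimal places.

7600·e^(0.466t) = 5040·e^(0.587t)
7600/5040 = e^((0.587 − 0.466)t) → ln(1.50794) = 0.121·t
t = 0.41074 / 0.121

t ≈ 3.39 hours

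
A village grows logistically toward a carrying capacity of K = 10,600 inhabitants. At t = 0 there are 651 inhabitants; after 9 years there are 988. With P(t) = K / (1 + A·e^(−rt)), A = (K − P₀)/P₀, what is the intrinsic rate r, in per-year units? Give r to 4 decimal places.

r ≈ 0.0502 per year

A = (10600 − 651)/651 = 15.28264
988 = 10600/(1 + 15.28264·e^(−r·9)) → e^(−9r) = (10.72874 − 1)/15.28264 = 0.636588
r = −ln(0.636588)/9 = 0.45163/9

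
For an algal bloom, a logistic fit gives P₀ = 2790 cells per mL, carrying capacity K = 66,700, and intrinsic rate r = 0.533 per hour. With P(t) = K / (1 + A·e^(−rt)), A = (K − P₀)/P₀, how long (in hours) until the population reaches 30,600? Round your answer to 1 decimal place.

t ≈ 5.6 hours

A = (66700 − 2790)/2790 = 22.90681
30600 = 66700/(1 + 22.90681·e^(−0.533t)) → 1 + 22.90681·e^(−0.533t) = 2.17974
e^(−0.533t) = 0.051502 → t = ln(19.41685)/0.533 = 2.96614/0.533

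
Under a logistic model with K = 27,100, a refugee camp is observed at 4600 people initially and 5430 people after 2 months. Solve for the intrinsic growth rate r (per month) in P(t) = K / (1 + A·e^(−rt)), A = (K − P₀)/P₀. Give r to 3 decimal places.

r ≈ 0.102 per month

A = (27100 − 4600)/4600 = 4.8913
5430 = 27100/(1 + 4.8913·e^(−r·2)) → e^(−2r) = (4.99079 − 1)/4.8913 = 0.815895
r = −ln(0.815895)/2 = 0.20347/2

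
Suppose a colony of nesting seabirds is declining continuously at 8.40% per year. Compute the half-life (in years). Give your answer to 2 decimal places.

half-life = ln(2) / |r| = 0.69315 / 0.084

half-life ≈ 8.25 years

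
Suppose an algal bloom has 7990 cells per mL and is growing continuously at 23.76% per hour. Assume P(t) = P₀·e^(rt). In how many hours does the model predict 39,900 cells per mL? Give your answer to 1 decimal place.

39900 = 7990 · e^(0.2376·t)
t = ln(39900/7990) / 0.2376 = ln(4.99374) / 0.2376 = 1.60819 / 0.2376

t ≈ 6.8 hours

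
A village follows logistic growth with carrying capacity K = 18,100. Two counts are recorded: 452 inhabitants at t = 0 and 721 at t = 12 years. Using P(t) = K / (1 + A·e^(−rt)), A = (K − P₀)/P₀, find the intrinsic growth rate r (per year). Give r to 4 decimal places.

A = (18100 − 452)/452 = 39.04425
721 = 18100/(1 + 39.04425·e^(−r·12)) → e^(−12r) = (25.10402 − 1)/39.04425 = 0.617351
r = −ln(0.617351)/12 = 0.48232/12

r ≈ 0.0402 per year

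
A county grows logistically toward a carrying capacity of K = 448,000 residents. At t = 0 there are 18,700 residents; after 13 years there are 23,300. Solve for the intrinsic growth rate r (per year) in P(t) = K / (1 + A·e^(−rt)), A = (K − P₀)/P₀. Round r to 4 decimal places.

r ≈ 0.0177 per year

A = (448000 − 18700)/18700 = 22.95722
23300 = 448000/(1 + 22.95722·e^(−r·13)) → e^(−13r) = (19.22747 − 1)/22.95722 = 0.793975
r = −ln(0.793975)/13 = 0.2307/13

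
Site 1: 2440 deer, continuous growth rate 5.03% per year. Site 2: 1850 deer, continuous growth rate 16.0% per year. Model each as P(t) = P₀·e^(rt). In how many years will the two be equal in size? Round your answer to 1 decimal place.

2440·e^(0.0503t) = 1850·e^(0.16t)
2440/1850 = e^((0.16 − 0.0503)t) → ln(1.31892) = 0.1097·t
t = 0.27681 / 0.1097

t ≈ 2.5 years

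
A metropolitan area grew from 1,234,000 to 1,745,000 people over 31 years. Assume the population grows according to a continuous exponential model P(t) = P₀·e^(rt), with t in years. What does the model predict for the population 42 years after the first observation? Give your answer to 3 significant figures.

≈ 1,970,000 people

r = ln(1745000/1234000) / 31 ≈ 0.011177 per year
P(42) = 1234000 · e^(0.011177·42) = 1234000 · 1.5991 ≈ 1973293.37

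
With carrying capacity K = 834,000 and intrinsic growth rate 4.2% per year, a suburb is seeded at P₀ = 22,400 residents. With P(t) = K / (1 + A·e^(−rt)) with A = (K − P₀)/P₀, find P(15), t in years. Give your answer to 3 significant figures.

≈ 41,100 residents

A = (834000 − 22400)/22400 = 36.23214
P(15) = 834000 / (1 + 36.23214·e^(−0.042·15)) = 834000 / (1 + 36.23214·0.532592)
= 834000 / 20.29694 ≈ 41089.93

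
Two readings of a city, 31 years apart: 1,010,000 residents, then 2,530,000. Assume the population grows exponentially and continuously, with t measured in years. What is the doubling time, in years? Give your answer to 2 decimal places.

doubling time ≈ 23.40 years

r = ln(2530000/1010000) / 31 = ln(2.50495) / 31 ≈ 0.029622 per year
doubling time = ln 2 / |r| = 0.69315 / 0.029622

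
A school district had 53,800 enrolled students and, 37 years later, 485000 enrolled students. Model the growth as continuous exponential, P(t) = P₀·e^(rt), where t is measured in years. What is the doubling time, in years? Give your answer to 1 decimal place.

doubling time ≈ 11.7 years

r = ln(485000/53800) / 37 = ln(9.01487) / 37 ≈ 0.059429 per year
doubling time = ln 2 / |r| = 0.69315 / 0.059429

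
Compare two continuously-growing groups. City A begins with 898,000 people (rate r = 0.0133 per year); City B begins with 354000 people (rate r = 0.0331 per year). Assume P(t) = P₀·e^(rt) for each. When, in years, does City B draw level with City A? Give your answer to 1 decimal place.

t ≈ 47.0 years

898000·e^(0.0133t) = 354000·e^(0.0331t)
898000/354000 = e^((0.0331 − 0.0133)t) → ln(2.53672) = 0.0198·t
t = 0.93087 / 0.0198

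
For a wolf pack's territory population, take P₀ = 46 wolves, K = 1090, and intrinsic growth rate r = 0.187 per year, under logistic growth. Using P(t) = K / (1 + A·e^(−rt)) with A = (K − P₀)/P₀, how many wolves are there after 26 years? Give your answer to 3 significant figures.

A = (1090 − 46)/46 = 22.69565
P(26) = 1090 / (1 + 22.69565·e^(−0.187·26)) = 1090 / (1 + 22.69565·0.007735)
= 1090 / 1.17555 ≈ 927.22

≈ 927 wolves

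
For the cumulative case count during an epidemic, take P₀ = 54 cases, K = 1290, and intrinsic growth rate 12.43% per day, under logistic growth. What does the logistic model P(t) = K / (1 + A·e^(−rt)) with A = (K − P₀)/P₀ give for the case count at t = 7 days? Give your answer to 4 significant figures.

A = (1290 − 54)/54 = 22.88889
P(7) = 1290 / (1 + 22.88889·e^(−0.1243·7)) = 1290 / (1 + 22.88889·0.41891)
= 1290 / 10.58838 ≈ 121.83

≈ 121.8 cases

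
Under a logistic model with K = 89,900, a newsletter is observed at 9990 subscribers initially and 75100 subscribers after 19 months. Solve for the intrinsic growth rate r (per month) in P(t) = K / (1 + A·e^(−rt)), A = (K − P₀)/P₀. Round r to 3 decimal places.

r ≈ 0.195 per month

A = (89900 − 9990)/9990 = 7.999
75100 = 89900/(1 + 7.999·e^(−r·19)) → e^(−19r) = (1.19707 − 1)/7.999 = 0.024637
r = −ln(0.024637)/19 = 3.70351/19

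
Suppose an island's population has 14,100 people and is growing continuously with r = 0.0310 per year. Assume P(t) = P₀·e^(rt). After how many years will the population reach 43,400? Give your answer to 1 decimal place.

t ≈ 36.3 years

43400 = 14100 · e^(0.031·t)
t = ln(43400/14100) / 0.031 = ln(3.07801) / 0.031 = 1.12428 / 0.031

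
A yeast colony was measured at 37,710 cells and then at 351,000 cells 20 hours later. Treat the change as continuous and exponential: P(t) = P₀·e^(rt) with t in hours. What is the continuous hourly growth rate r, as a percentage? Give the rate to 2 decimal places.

r ≈ 11.15% per hour

351000 = 37710 · e^(r·20)
e^(20r) = 351000/37710 = 9.30788
r = ln(9.30788) / 20 = 2.23086 / 20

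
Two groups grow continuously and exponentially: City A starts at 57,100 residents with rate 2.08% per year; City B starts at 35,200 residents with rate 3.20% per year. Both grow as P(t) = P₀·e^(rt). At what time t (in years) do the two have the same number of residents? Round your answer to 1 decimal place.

57100·e^(0.0208t) = 35200·e^(0.032t)
57100/35200 = e^((0.032 − 0.0208)t) → ln(1.62216) = 0.0112·t
t = 0.48376 / 0.0112

t ≈ 43.2 years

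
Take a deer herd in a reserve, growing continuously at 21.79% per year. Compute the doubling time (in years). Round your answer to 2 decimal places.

doubling time = ln(2) / |r| = 0.69315 / 0.2179

doubling time ≈ 3.18 years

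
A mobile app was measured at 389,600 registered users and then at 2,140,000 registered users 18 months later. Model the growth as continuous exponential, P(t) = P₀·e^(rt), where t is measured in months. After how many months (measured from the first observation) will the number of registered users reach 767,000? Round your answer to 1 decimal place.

r = ln(2140000/389600) / 18 ≈ 0.094636 per month
t = ln(767000/389600) / r = 0.67737 / 0.094636 ≈ 7.158

t ≈ 7.2 months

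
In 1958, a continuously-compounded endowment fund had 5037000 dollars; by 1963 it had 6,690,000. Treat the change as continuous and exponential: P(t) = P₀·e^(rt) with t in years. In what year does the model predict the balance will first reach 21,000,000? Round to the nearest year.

year 1983

r = ln(6690000/5037000) / 5 = 0.2838/5 ≈ 0.056761 per year
t = ln(21000000/5037000) / r = 1.42771/0.056761 ≈ 25.15 years after 1958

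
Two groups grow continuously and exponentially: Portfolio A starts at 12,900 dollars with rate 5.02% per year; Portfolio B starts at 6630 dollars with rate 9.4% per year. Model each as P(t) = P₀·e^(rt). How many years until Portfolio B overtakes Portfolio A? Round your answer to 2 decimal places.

t ≈ 15.20 years

12900·e^(0.0502t) = 6630·e^(0.094t)
12900/6630 = e^((0.094 − 0.0502)t) → ln(1.9457) = 0.0438·t
t = 0.66562 / 0.0438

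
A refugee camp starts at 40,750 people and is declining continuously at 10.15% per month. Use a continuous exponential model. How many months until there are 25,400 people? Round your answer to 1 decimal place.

t ≈ 4.7 months

25400 = 40750 · e^(-0.1015·t)
t = ln(25400/40750) / -0.1015 = ln(0.62331) / -0.1015 = -0.47271 / -0.1015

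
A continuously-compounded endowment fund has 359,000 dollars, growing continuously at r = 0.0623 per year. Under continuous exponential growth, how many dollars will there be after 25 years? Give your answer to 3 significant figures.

≈ 1,700,000 dollars

P(25) = 359000 · e^(0.0623·25) = 359000 · e^(1.5575)
= 359000 · 4.74694 ≈ 1704151.12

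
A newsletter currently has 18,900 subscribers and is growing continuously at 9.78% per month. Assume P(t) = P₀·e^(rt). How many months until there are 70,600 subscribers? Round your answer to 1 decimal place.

t ≈ 13.5 months

70600 = 18900 · e^(0.0978·t)
t = ln(70600/18900) / 0.0978 = ln(3.73545) / 0.0978 = 1.31787 / 0.0978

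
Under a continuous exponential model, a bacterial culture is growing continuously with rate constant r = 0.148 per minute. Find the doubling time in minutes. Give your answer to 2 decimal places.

doubling time = ln(2) / |r| = 0.69315 / 0.148

doubling time ≈ 4.68 minutes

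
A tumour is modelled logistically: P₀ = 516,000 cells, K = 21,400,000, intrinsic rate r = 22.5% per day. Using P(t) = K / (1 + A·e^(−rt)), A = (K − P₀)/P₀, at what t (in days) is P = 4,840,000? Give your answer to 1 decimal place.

t ≈ 11.0 days

A = (21400000 − 516000)/516000 = 40.47287
4840000 = 21400000/(1 + 40.47287·e^(−0.225t)) → 1 + 40.47287·e^(−0.225t) = 4.42149
e^(−0.225t) = 0.084538 → t = ln(11.82903)/0.225 = 2.47056/0.225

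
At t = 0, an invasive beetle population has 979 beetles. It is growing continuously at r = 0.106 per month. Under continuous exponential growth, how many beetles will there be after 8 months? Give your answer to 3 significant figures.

P(8) = 979 · e^(0.106·8) = 979 · e^(0.848)
= 979 · 2.33497 ≈ 2285.94

≈ 2,290 beetles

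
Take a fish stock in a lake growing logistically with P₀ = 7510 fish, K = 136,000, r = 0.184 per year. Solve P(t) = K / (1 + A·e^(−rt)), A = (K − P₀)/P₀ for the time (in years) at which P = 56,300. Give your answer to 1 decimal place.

A = (136000 − 7510)/7510 = 17.10919
56300 = 136000/(1 + 17.10919·e^(−0.184t)) → 1 + 17.10919·e^(−0.184t) = 2.41563
e^(−0.184t) = 0.082741 → t = ln(12.08591)/0.184 = 2.49204/0.184

t ≈ 13.5 years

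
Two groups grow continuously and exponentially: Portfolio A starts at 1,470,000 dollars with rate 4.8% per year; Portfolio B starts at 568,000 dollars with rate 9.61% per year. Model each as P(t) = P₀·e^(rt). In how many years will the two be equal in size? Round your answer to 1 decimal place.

t ≈ 19.8 years

1470000·e^(0.048t) = 568000·e^(0.0961t)
1470000/568000 = e^((0.0961 − 0.048)t) → ln(2.58803) = 0.0481·t
t = 0.9509 / 0.0481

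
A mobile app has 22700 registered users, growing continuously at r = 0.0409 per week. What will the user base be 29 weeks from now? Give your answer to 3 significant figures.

≈ 74,300 registered users

P(29) = 22700 · e^(0.0409·29) = 22700 · e^(1.1861)
= 22700 · 3.27429 ≈ 74326.3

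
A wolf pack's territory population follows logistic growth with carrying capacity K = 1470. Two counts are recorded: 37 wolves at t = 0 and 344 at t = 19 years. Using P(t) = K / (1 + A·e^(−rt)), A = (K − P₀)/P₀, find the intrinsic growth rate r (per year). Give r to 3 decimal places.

A = (1470 − 37)/37 = 38.72973
344 = 1470/(1 + 38.72973·e^(−r·19)) → e^(−19r) = (4.27326 − 1)/38.72973 = 0.084515
r = −ln(0.084515)/19 = 2.47082/19

r ≈ 0.130 per year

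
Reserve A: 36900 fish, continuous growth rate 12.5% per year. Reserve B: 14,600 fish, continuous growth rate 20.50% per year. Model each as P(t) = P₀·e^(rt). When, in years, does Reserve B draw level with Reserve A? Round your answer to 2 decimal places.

t ≈ 11.59 years

36900·e^(0.125t) = 14600·e^(0.205t)
36900/14600 = e^((0.205 − 0.125)t) → ln(2.5274) = 0.08·t
t = 0.92719 / 0.08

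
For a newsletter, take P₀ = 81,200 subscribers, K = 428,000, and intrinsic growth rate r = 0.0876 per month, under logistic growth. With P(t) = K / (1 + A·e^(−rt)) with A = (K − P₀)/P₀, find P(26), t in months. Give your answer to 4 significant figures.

A = (428000 − 81200)/81200 = 4.27094
P(26) = 428000 / (1 + 4.27094·e^(−0.0876·26)) = 428000 / (1 + 4.27094·0.10253)
= 428000 / 1.4379 ≈ 297656.51

≈ 297,700 subscribers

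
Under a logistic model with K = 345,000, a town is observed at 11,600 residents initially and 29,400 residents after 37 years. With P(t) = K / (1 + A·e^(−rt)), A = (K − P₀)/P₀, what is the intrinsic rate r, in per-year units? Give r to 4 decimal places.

A = (345000 − 11600)/11600 = 28.74138
29400 = 345000/(1 + 28.74138·e^(−r·37)) → e^(−37r) = (11.73469 − 1)/28.74138 = 0.373493
r = −ln(0.373493)/37 = 0.98486/37

r ≈ 0.0266 per year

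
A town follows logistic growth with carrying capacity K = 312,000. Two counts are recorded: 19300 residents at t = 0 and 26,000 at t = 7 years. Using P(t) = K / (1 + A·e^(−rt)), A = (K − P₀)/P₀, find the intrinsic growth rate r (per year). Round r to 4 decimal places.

A = (312000 − 19300)/19300 = 15.1658
26000 = 312000/(1 + 15.1658·e^(−r·7)) → e^(−7r) = (12 − 1)/15.1658 = 0.725316
r = −ln(0.725316)/7 = 0.32115/7

r ≈ 0.0459 per year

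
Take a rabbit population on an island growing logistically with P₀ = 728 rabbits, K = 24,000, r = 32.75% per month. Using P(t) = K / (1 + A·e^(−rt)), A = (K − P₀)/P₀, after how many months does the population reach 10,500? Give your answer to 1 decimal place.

t ≈ 9.8 months

A = (24000 − 728)/728 = 31.96703
10500 = 24000/(1 + 31.96703·e^(−0.3275t)) → 1 + 31.96703·e^(−0.3275t) = 2.28571
e^(−0.3275t) = 0.04022 → t = ln(24.86325)/0.3275 = 3.21339/0.3275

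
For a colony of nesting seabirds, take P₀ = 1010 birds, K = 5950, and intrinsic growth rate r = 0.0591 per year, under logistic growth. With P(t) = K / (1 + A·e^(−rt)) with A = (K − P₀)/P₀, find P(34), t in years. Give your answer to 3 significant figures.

≈ 3,590 birds

A = (5950 − 1010)/1010 = 4.89109
P(34) = 5950 / (1 + 4.89109·e^(−0.0591·34)) = 5950 / (1 + 4.89109·0.134069)
= 5950 / 1.65574 ≈ 3593.55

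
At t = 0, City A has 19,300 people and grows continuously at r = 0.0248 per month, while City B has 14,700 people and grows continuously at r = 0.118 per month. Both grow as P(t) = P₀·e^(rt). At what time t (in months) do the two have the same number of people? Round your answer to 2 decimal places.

19300·e^(0.0248t) = 14700·e^(0.118t)
19300/14700 = e^((0.118 − 0.0248)t) → ln(1.31293) = 0.0932·t
t = 0.27226 / 0.0932

t ≈ 2.92 months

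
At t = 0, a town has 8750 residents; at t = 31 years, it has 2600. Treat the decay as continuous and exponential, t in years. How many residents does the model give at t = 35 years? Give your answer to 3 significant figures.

≈ 2,220 residents

r = ln(2600/8750) / 31 ≈ -0.039147 per year
P(35) = 8750 · e^(-0.039147·35) = 8750 · 0.25407 ≈ 2223.15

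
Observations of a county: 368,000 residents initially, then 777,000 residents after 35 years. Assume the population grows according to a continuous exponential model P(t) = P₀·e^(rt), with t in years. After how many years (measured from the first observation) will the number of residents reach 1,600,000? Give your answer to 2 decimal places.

t ≈ 68.83 years

r = ln(777000/368000) / 35 ≈ 0.021353 per year
t = ln(1600000/368000) / r = 1.46968 / 0.021353 ≈ 68.827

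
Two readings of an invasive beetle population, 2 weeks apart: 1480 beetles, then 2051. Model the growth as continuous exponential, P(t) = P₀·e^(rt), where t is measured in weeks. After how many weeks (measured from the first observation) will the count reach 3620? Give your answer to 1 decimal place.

t ≈ 5.5 weeks

r = ln(2051/1480) / 2 ≈ 0.163143 per week
t = ln(3620/1480) / r = 0.89443 / 0.163143 ≈ 5.483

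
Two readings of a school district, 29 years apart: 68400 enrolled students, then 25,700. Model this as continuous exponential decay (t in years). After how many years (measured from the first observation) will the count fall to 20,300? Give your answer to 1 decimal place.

t ≈ 36.0 years

r = ln(25700/68400) / 29 ≈ -0.033755 per year
t = ln(20300/68400) / r = -1.21475 / -0.033755 ≈ 35.988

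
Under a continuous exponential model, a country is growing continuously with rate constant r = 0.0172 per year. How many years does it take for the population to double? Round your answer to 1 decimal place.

doubling time ≈ 40.3 years

doubling time = ln(2) / |r| = 0.69315 / 0.0172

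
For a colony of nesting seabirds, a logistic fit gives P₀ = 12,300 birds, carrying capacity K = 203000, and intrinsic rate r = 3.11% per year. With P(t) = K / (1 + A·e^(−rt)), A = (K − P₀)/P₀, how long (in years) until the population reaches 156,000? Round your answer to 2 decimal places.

t ≈ 126.71 years

A = (203000 − 12300)/12300 = 15.50407
156000 = 203000/(1 + 15.50407·e^(−0.0311t)) → 1 + 15.50407·e^(−0.0311t) = 1.30128
e^(−0.0311t) = 0.019432 → t = ln(51.4603)/0.0311 = 3.94081/0.0311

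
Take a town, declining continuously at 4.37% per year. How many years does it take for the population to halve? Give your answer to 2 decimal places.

half-life ≈ 15.86 years

half-life = ln(2) / |r| = 0.69315 / 0.0437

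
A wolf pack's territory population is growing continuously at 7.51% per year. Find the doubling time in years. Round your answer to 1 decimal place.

doubling time = ln(2) / |r| = 0.69315 / 0.0751

doubling time ≈ 9.2 years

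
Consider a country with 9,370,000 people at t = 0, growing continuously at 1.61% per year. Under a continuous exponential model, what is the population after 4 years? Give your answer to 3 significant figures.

≈ 9,990,000 people

P(4) = 9370000 · e^(0.0161·4) = 9370000 · e^(0.0644)
= 9370000 · 1.06652 ≈ 9993282.29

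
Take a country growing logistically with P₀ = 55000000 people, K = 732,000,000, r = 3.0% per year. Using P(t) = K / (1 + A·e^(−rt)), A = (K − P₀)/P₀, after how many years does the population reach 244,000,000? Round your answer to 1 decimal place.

A = (732000000 − 55000000)/55000000 = 12.30909
244000000 = 732000000/(1 + 12.30909·e^(−0.03t)) → 1 + 12.30909·e^(−0.03t) = 3
e^(−0.03t) = 0.162482 → t = ln(6.15455)/0.03 = 1.81719/0.03

t ≈ 60.6 years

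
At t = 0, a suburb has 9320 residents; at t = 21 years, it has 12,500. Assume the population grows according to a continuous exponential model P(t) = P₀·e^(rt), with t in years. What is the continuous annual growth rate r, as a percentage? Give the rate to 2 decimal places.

r ≈ 1.40% per year

12500 = 9320 · e^(r·21)
e^(21r) = 12500/9320 = 1.3412
r = ln(1.3412) / 21 = 0.29357 / 21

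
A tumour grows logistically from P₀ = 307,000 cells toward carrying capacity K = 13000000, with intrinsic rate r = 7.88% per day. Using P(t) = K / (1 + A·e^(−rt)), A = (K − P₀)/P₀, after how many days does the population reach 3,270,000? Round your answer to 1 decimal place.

A = (13000000 − 307000)/307000 = 41.34528
3270000 = 13000000/(1 + 41.34528·e^(−0.0788t)) → 1 + 41.34528·e^(−0.0788t) = 3.97554
e^(−0.0788t) = 0.071968 → t = ln(13.89507)/0.0788 = 2.63153/0.0788

t ≈ 33.4 days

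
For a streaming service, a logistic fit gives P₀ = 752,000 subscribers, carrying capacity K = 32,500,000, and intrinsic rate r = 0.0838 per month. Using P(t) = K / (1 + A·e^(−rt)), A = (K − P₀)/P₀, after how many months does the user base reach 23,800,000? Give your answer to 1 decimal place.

t ≈ 56.7 months

A = (32500000 − 752000)/752000 = 42.21809
23800000 = 32500000/(1 + 42.21809·e^(−0.0838t)) → 1 + 42.21809·e^(−0.0838t) = 1.36555
e^(−0.0838t) = 0.008659 → t = ln(115.49315)/0.0838 = 4.74921/0.0838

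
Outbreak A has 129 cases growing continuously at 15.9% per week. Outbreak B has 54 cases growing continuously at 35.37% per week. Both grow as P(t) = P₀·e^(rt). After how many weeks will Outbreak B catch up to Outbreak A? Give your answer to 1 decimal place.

129·e^(0.159t) = 54·e^(0.3537t)
129/54 = e^((0.3537 − 0.159)t) → ln(2.38889) = 0.1947·t
t = 0.87083 / 0.1947

t ≈ 4.5 weeks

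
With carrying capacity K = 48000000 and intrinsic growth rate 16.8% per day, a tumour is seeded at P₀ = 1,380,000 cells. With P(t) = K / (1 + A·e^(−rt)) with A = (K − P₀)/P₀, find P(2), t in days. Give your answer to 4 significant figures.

≈ 1,909,000 cells

A = (48000000 − 1380000)/1380000 = 33.78261
P(2) = 48000000 / (1 + 33.78261·e^(−0.168·2)) = 48000000 / (1 + 33.78261·0.714623)
= 48000000 / 25.14183 ≈ 1909168.69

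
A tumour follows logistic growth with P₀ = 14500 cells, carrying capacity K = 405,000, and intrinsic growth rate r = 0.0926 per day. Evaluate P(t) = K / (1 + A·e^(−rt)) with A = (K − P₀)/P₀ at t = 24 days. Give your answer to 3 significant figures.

A = (405000 − 14500)/14500 = 26.93103
P(24) = 405000 / (1 + 26.93103·e^(−0.0926·24)) = 405000 / (1 + 26.93103·0.108349)
= 405000 / 3.91794 ≈ 103370.54

≈ 103,000 cells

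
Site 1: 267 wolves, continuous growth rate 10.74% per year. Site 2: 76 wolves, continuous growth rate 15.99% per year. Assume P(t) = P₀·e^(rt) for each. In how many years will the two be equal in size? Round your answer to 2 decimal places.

267·e^(0.1074t) = 76·e^(0.1599t)
267/76 = e^((0.1599 − 0.1074)t) → ln(3.51316) = 0.0525·t
t = 1.25652 / 0.0525

t ≈ 23.93 years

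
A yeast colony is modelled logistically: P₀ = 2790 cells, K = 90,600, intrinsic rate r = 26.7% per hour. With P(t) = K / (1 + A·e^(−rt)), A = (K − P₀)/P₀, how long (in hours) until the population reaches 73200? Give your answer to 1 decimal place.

A = (90600 − 2790)/2790 = 31.47312
73200 = 90600/(1 + 31.47312·e^(−0.267t)) → 1 + 31.47312·e^(−0.267t) = 1.2377
e^(−0.267t) = 0.007553 → t = ln(132.40415)/0.267 = 4.88586/0.267

t ≈ 18.3 hours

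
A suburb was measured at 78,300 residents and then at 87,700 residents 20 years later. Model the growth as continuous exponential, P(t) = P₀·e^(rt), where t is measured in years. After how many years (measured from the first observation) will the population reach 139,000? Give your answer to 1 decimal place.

t ≈ 101.2 years

r = ln(87700/78300) / 20 ≈ 0.005669 per year
t = ln(139000/78300) / r = 0.57393 / 0.005669 ≈ 101.245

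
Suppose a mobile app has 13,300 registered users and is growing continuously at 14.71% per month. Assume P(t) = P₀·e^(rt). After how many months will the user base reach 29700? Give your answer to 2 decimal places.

29700 = 13300 · e^(0.1471·t)
t = ln(29700/13300) / 0.1471 = ln(2.23308) / 0.1471 = 0.80338 / 0.1471

t ≈ 5.46 months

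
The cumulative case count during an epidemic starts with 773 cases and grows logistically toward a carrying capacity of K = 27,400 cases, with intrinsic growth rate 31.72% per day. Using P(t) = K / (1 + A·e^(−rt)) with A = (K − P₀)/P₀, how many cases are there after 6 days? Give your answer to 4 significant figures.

≈ 4,466 cases

A = (27400 − 773)/773 = 34.44631
P(6) = 27400 / (1 + 34.44631·e^(−0.3172·6)) = 27400 / (1 + 34.44631·0.149091)
= 27400 / 6.13563 ≈ 4465.72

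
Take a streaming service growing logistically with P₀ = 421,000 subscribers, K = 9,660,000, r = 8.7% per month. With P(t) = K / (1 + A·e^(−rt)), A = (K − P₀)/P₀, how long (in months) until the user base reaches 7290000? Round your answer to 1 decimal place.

t ≈ 48.4 months

A = (9660000 − 421000)/421000 = 21.94537
7290000 = 9660000/(1 + 21.94537·e^(−0.087t)) → 1 + 21.94537·e^(−0.087t) = 1.3251
e^(−0.087t) = 0.014814 → t = ln(67.50284)/0.087 = 4.21217/0.087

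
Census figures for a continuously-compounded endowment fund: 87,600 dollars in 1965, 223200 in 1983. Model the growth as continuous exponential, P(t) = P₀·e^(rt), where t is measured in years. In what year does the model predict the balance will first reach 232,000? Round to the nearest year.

year 1984

r = ln(223200/87600) / 18 = 0.93529/18 ≈ 0.05196 per year
t = ln(232000/87600) / r = 0.97396/0.05196 ≈ 18.74 years after 1965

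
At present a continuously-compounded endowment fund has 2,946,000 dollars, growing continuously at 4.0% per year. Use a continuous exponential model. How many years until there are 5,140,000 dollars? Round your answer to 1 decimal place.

5140000 = 2946000 · e^(0.04·t)
t = ln(5140000/2946000) / 0.04 = ln(1.74474) / 0.04 = 0.5566 / 0.04

t ≈ 13.9 years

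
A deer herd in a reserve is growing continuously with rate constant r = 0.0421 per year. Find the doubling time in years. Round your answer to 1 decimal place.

doubling time ≈ 16.5 years

doubling time = ln(2) / |r| = 0.69315 / 0.0421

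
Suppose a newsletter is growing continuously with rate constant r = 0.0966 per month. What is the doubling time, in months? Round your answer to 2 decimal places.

doubling time = ln(2) / |r| = 0.69315 / 0.0966

doubling time ≈ 7.18 months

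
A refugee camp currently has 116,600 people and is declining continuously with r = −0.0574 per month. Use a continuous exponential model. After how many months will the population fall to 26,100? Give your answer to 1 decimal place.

t ≈ 26.1 months

26100 = 116600 · e^(-0.0574·t)
t = ln(26100/116600) / -0.0574 = ln(0.22384) / -0.0574 = -1.49681 / -0.0574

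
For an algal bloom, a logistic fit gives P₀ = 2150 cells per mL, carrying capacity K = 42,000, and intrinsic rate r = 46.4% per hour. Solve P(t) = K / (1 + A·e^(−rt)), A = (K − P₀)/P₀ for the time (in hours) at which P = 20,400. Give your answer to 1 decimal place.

t ≈ 6.2 hours

A = (42000 − 2150)/2150 = 18.53488
20400 = 42000/(1 + 18.53488·e^(−0.464t)) → 1 + 18.53488·e^(−0.464t) = 2.05882
e^(−0.464t) = 0.057126 → t = ln(17.50517)/0.464 = 2.8625/0.464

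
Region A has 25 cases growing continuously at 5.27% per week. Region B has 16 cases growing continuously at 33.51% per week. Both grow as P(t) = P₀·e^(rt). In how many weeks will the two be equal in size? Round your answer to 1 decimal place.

25·e^(0.0527t) = 16·e^(0.3351t)
25/16 = e^((0.3351 − 0.0527)t) → ln(1.5625) = 0.2824·t
t = 0.44629 / 0.2824

t ≈ 1.6 weeks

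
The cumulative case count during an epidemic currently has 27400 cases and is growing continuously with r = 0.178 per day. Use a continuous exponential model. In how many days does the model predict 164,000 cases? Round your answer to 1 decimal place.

164000 = 27400 · e^(0.178·t)
t = ln(164000/27400) / 0.178 = ln(5.9854) / 0.178 = 1.78932 / 0.178

t ≈ 10.1 days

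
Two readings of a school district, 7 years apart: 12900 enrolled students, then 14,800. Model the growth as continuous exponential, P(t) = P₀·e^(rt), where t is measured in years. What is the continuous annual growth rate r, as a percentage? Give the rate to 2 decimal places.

14800 = 12900 · e^(r·7)
e^(7r) = 14800/12900 = 1.14729
r = ln(1.14729) / 7 = 0.1374 / 7

r ≈ 1.96% per year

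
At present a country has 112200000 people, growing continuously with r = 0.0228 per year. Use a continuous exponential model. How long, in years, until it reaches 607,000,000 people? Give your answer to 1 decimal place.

t ≈ 74.0 years

607000000 = 112200000 · e^(0.0228·t)
t = ln(607000000/112200000) / 0.0228 = ln(5.40998) / 0.0228 = 1.68825 / 0.0228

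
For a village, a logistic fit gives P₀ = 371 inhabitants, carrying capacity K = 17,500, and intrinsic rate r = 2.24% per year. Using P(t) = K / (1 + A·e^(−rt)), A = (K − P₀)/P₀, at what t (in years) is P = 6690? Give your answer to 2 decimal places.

A = (17500 − 371)/371 = 46.16981
6690 = 17500/(1 + 46.16981·e^(−0.0224t)) → 1 + 46.16981·e^(−0.0224t) = 2.61584
e^(−0.0224t) = 0.034998 → t = ln(28.57318)/0.0224 = 3.35247/0.0224

t ≈ 149.66 years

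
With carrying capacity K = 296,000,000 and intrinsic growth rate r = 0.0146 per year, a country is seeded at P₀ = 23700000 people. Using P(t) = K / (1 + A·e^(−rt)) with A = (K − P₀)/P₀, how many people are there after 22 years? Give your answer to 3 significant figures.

A = (296000000 − 23700000)/23700000 = 11.48945
P(22) = 296000000 / (1 + 11.48945·e^(−0.0146·22)) = 296000000 / (1 + 11.48945·0.725278)
= 296000000 / 9.33305 ≈ 31715253.71

≈ 31,700,000 people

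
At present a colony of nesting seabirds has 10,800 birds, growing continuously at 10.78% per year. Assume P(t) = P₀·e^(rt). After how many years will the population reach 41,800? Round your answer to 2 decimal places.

41800 = 10800 · e^(0.1078·t)
t = ln(41800/10800) / 0.1078 = ln(3.87037) / 0.1078 = 1.35335 / 0.1078

t ≈ 12.55 years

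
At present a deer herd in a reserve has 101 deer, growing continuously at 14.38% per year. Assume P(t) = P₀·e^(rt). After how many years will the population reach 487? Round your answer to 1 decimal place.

487 = 101 · e^(0.1438·t)
t = ln(487/101) / 0.1438 = ln(4.82178) / 0.1438 = 1.57314 / 0.1438

t ≈ 10.9 years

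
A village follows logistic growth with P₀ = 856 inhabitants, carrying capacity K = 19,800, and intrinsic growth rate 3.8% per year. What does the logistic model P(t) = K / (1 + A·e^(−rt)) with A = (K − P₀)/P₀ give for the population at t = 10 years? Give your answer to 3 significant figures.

≈ 1,230 inhabitants

A = (19800 − 856)/856 = 22.13084
P(10) = 19800 / (1 + 22.13084·e^(−0.038·10)) = 19800 / (1 + 22.13084·0.683861)
= 19800 / 16.13443 ≈ 1227.19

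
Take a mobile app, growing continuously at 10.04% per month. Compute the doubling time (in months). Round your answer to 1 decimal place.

doubling time = ln(2) / |r| = 0.69315 / 0.1004

doubling time ≈ 6.9 months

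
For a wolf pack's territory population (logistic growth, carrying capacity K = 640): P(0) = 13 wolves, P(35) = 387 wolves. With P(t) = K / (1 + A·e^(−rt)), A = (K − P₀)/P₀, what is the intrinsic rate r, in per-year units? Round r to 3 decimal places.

r ≈ 0.123 per year

A = (640 − 13)/13 = 48.23077
387 = 640/(1 + 48.23077·e^(−r·35)) → e^(−35r) = (1.65375 − 1)/48.23077 = 0.013555
r = −ln(0.013555)/35 = 4.30103/35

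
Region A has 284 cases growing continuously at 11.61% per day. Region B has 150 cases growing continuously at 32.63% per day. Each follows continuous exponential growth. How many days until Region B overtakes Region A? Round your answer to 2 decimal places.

284·e^(0.1161t) = 150·e^(0.3263t)
284/150 = e^((0.3263 − 0.1161)t) → ln(1.89333) = 0.2102·t
t = 0.63834 / 0.2102

t ≈ 3.04 days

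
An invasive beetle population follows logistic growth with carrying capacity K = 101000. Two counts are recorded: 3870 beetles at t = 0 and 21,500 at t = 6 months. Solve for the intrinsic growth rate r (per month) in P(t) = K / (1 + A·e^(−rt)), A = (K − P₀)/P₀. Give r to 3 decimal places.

r ≈ 0.319 per month

A = (101000 − 3870)/3870 = 25.09819
21500 = 101000/(1 + 25.09819·e^(−r·6)) → e^(−6r) = (4.69767 − 1)/25.09819 = 0.147328
r = −ln(0.147328)/6 = 1.91509/6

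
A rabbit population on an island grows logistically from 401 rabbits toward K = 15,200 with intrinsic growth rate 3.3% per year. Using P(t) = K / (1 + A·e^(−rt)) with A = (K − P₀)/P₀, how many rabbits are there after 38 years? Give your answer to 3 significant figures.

≈ 1,320 rabbits

A = (15200 − 401)/401 = 36.90524
P(38) = 15200 / (1 + 36.90524·e^(−0.033·38)) = 15200 / (1 + 36.90524·0.285361)
= 15200 / 11.53132 ≈ 1318.15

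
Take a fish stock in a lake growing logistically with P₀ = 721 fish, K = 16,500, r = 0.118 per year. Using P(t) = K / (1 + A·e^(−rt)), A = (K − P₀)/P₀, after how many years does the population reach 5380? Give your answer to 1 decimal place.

t ≈ 20.0 years

A = (16500 − 721)/721 = 21.88488
5380 = 16500/(1 + 21.88488·e^(−0.118t)) → 1 + 21.88488·e^(−0.118t) = 3.06691
e^(−0.118t) = 0.094445 → t = ln(10.58819)/0.118 = 2.35974/0.118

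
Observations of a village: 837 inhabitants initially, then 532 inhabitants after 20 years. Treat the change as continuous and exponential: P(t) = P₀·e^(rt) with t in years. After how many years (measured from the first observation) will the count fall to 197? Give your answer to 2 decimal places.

r = ln(532/837) / 20 ≈ -0.022659 per year
t = ln(197/837) / r = -1.44662 / -0.022659 ≈ 63.843

t ≈ 63.84 years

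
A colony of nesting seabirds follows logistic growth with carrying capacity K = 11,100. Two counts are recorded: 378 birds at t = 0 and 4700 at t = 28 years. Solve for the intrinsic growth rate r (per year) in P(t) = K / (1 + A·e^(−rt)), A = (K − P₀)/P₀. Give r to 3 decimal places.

A = (11100 − 378)/378 = 28.36508
4700 = 11100/(1 + 28.36508·e^(−r·28)) → e^(−28r) = (2.3617 − 1)/28.36508 = 0.048006
r = −ln(0.048006)/28 = 3.03642/28

r ≈ 0.108 per year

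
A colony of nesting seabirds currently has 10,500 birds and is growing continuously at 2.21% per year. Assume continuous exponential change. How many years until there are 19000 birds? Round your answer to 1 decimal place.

19000 = 10500 · e^(0.0221·t)
t = ln(19000/10500) / 0.0221 = ln(1.80952) / 0.0221 = 0.59306 / 0.0221

t ≈ 26.8 years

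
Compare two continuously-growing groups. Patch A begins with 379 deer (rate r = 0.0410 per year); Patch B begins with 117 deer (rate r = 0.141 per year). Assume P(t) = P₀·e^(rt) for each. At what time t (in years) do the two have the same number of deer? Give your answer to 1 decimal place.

t ≈ 11.8 years

379·e^(0.041t) = 117·e^(0.141t)
379/117 = e^((0.141 − 0.041)t) → ln(3.23932) = 0.1·t
t = 1.17536 / 0.1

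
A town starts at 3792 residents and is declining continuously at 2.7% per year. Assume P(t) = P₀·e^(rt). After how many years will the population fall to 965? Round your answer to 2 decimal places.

t ≈ 50.69 years

965 = 3792 · e^(-0.027·t)
t = ln(965/3792) / -0.027 = ln(0.25448) / -0.027 = -1.36852 / -0.027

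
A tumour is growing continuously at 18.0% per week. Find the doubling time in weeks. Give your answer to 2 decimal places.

doubling time ≈ 3.85 weeks

doubling time = ln(2) / |r| = 0.69315 / 0.18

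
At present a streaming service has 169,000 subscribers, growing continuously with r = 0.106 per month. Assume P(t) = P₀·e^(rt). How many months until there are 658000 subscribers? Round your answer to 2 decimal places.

658000 = 169000 · e^(0.106·t)
t = ln(658000/169000) / 0.106 = ln(3.89349) / 0.106 = 1.35931 / 0.106

t ≈ 12.82 months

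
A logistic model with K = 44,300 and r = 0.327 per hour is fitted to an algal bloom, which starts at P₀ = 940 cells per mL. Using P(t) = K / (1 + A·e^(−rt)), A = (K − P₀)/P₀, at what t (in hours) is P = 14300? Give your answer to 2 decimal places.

t ≈ 9.45 hours

A = (44300 − 940)/940 = 46.12766
14300 = 44300/(1 + 46.12766·e^(−0.327t)) → 1 + 46.12766·e^(−0.327t) = 3.0979
e^(−0.327t) = 0.04548 → t = ln(21.98752)/0.327 = 3.09047/0.327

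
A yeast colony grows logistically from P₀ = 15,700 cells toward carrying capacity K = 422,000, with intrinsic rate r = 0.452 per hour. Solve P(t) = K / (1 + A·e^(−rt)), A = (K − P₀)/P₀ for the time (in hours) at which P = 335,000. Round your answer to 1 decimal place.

t ≈ 10.2 hours

A = (422000 − 15700)/15700 = 25.87898
335000 = 422000/(1 + 25.87898·e^(−0.452t)) → 1 + 25.87898·e^(−0.452t) = 1.2597
e^(−0.452t) = 0.010035 → t = ln(99.64895)/0.452 = 4.60165/0.452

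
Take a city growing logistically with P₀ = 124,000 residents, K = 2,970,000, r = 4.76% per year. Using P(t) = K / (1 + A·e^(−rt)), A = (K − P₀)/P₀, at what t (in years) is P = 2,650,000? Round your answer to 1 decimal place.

A = (2970000 − 124000)/124000 = 22.95161
2650000 = 2970000/(1 + 22.95161·e^(−0.0476t)) → 1 + 22.95161·e^(−0.0476t) = 1.12075
e^(−0.0476t) = 0.005261 → t = ln(190.06804)/0.0476 = 5.24738/0.0476

t ≈ 110.2 years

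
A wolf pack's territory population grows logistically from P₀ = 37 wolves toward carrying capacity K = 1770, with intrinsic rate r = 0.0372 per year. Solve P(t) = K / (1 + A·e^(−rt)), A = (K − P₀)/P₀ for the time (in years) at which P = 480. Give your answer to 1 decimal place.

A = (1770 − 37)/37 = 46.83784
480 = 1770/(1 + 46.83784·e^(−0.0372t)) → 1 + 46.83784·e^(−0.0372t) = 3.6875
e^(−0.0372t) = 0.057379 → t = ln(17.42803)/0.0372 = 2.85808/0.0372

t ≈ 76.8 years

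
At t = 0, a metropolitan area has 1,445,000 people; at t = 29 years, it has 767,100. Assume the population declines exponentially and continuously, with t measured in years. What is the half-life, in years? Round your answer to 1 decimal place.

r = ln(767100/1445000) / 29 = ln(0.53087) / 29 ≈ -0.021836 per year
half-life = ln 2 / |r| = 0.69315 / 0.021836

half-life ≈ 31.7 years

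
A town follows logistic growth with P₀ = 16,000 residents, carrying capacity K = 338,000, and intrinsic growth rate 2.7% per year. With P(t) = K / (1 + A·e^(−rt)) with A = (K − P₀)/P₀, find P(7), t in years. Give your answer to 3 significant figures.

≈ 19,100 residents

A = (338000 − 16000)/16000 = 20.125
P(7) = 338000 / (1 + 20.125·e^(−0.027·7)) = 338000 / (1 + 20.125·0.827787)
= 338000 / 17.6592 ≈ 19140.16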